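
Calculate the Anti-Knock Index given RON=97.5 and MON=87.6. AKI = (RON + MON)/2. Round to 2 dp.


AKI = (RON + MON) / 2
AKI = (97.5 + 87.6) / 2
AKI = 185.1 / 2 = 92.55


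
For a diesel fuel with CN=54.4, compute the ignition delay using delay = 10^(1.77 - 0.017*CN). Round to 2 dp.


delay = 10^(1.77 - 0.017*CN)
Exponent = 1.77 - 0.017*54.4 = 0.8452
delay = 10^0.8452 = 7.00 ms


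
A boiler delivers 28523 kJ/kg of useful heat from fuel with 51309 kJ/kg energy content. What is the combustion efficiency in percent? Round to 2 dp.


Efficiency = (Q_useful / Q_fuel) * 100
Efficiency = (28523 / 51309) * 100
Efficiency = 0.5559 * 100 = 55.59%


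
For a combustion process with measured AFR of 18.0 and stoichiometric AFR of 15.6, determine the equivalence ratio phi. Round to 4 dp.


phi = AFR_stoich / AFR_actual
phi = 15.6 / 18.0 = 0.8667


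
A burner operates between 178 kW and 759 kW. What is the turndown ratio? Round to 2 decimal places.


TDR = Q_max / Q_min
TDR = 759 / 178 = 4.26


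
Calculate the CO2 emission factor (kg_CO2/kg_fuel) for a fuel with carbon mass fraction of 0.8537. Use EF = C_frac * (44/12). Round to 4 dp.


EF = C_frac * (M_CO2 / M_C)
EF = 0.8537 * (44/12)
EF = 0.8537 * 3.666667 = 3.1302 kg_CO2/kg_fuel


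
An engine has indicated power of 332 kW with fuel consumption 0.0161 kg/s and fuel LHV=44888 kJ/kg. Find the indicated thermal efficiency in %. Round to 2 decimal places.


eta_ith = (IP / (mf * LHV)) * 100
Denominator = 0.0161 * 44888 = 722.6968 kW
eta_ith = (332 / 722.6968) * 100 = 45.94%


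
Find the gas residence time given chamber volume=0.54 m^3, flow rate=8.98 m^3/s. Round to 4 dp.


tau = V / Q_flow
tau = 0.54 / 8.98 = 0.0601 s


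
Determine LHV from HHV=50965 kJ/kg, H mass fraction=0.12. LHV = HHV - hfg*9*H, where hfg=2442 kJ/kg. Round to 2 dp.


LHV = HHV - hfg * 9 * H
Water correction = 2442 * 9 * 0.12 = 2637.360 kJ/kg
LHV = 50965 - 2637.360 = 48327.64 kJ/kg


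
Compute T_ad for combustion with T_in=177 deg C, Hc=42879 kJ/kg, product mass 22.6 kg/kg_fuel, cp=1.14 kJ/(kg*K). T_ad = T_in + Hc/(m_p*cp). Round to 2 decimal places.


T_ad = T_in + Hc / (m_p * cp)
Denominator = 22.6 * 1.14 = 25.7640
Temperature rise = 42879 / 25.7640 = 1664.30 K
T_ad = 177 + 1664.30 = 1841.30 deg C


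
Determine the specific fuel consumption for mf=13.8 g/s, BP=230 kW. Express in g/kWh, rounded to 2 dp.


SFC = (mf / BP) * 3600
Rate = 13.8 / 230 = 0.060000 g/(s*kW)
SFC = 0.060000 * 3600 = 216.00 g/kWh


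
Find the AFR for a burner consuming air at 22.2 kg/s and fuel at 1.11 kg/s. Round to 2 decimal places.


AFR = m_air / m_fuel
AFR = 22.2 / 1.11 = 20.00


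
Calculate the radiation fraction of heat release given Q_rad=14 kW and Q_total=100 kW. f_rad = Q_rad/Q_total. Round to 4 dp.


f_rad = Q_rad / Q_total
f_rad = 14 / 100 = 0.1400


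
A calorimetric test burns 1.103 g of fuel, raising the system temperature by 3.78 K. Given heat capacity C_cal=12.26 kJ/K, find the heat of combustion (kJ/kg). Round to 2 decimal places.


Hc = C_cal * delta_T / m_fuel
Q_released = 12.26 * 3.78 = 46.3428 kJ
m_fuel = 1.103 g = 1.103/1000 kg = 0.001103 kg
Hc = 46.3428 / 0.001103 = 42015.23 kJ/kg


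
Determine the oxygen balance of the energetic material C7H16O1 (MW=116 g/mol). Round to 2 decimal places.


OB = -1600 * (2C + H/2 - O) / MW
Inner = 2*7 + 16/2 - 1 = 21.00
OB = -1600 * 21.00 / 116 = -289.66%


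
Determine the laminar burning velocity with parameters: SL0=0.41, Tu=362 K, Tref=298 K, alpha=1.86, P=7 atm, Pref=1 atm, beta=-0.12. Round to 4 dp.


SL = SL0 * (Tu/Tref)^alpha * (P/Pref)^beta
T ratio = 362/298 = 1.21476510
(T ratio)^alpha = 1.21476510^1.86 = 1.436004
(P/Pref)^beta = 7^(-0.12) = 0.791750
SL = 0.41 * 1.436004 * 0.791750 = 0.4662 m/s


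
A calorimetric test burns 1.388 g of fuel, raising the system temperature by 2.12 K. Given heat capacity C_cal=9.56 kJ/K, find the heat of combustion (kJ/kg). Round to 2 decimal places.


Hc = C_cal * delta_T / m_fuel
Q_released = 9.56 * 2.12 = 20.2672 kJ
m_fuel = 1.388 g = 1.388/1000 kg = 0.001388 kg
Hc = 20.2672 / 0.001388 = 14601.73 kJ/kg


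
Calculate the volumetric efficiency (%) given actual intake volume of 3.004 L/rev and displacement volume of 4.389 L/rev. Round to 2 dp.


eta_v = (V_actual / V_disp) * 100
Ratio = 3.004 / 4.389 = 0.6844
eta_v = 0.6844 * 100 = 68.44%


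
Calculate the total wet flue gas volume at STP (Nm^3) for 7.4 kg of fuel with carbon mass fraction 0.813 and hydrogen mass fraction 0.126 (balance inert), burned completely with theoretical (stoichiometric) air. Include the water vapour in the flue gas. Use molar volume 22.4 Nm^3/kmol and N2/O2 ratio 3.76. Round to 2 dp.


Per kg fuel: CO2 = (C/12 kmol)*22.4 = (0.813/12)*22.4 = 1.51760 Nm^3
Per kg fuel: H2O = (H/2 kmol)*22.4 = (0.126/2)*22.4 = 1.41120 Nm^3
O2 needed per kg fuel = C/12 + H/4 = 0.813/12 + 0.126/4 = 0.09925000 kmol
Per kg fuel: N2 = O2*3.76*22.4 = 0.09925000*3.76*22.4 = 8.35923 Nm^3
Total per kg = 1.51760 + 1.41120 + 8.35923 = 11.28803 Nm^3
Total = 11.28803 * 7.4 = 83.53 Nm^3


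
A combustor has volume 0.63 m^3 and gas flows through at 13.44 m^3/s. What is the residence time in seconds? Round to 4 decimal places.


tau = V / Q_flow
tau = 0.63 / 13.44 = 0.0469 s


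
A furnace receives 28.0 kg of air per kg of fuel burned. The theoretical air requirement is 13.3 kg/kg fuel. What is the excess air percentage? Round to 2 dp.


Excess air = actual - stoichiometric = 28.0 - 13.3 = 14.70 kg/kg fuel
Excess air % = (excess / stoich) * 100 = (14.70 / 13.3) * 100 = 110.53%


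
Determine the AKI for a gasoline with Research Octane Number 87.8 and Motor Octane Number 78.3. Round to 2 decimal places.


AKI = (RON + MON) / 2
AKI = (87.8 + 78.3) / 2
AKI = 166.1 / 2 = 83.05


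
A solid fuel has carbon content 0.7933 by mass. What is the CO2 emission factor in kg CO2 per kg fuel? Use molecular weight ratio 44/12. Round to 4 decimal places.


EF = C_frac * (M_CO2 / M_C)
EF = 0.7933 * (44/12)
EF = 0.7933 * 3.666667 = 2.9088 kg_CO2/kg_fuel


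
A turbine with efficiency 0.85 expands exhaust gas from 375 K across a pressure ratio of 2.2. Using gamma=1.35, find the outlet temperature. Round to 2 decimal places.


T_out = T_in * (1 - eta * (1 - PR^(-(gamma-1)/gamma)))
Exponent = -(1.35-1)/1.35 = -0.25925926
PR^exp = 2.2^(-0.25925926) = 0.81512413
Factor = 1 - 0.85*(1 - 0.81512413) = 0.84285551
T_out = 375 * 0.84285551 = 316.07 K


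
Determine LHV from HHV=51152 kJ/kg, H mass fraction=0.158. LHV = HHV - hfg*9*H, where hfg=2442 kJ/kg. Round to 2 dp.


LHV = HHV - hfg * 9 * H
Water correction = 2442 * 9 * 0.158 = 3472.524 kJ/kg
LHV = 51152 - 3472.524 = 47679.48 kJ/kg


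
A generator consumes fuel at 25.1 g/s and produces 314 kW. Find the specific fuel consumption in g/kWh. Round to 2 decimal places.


SFC = (mf / BP) * 3600
Rate = 25.1 / 314 = 0.079936 g/(s*kW)
SFC = 0.079936 * 3600 = 287.77 g/kWh


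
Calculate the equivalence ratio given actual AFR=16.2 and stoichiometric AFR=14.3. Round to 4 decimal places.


phi = AFR_stoich / AFR_actual
phi = 14.3 / 16.2 = 0.8827


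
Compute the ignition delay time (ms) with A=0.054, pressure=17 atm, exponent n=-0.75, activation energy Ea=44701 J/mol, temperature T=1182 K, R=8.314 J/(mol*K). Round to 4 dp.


tau = A * P^n * exp(Ea/(R*T))
P^n = 17^(-0.75) = 0.11944372
Ea/(R*T) = 44701/(8.314*1182) = 4.548726
exp(Ea/(R*T)) = 94.511889
tau = 0.054 * 0.11944372 * 94.511889 = 0.6096 ms


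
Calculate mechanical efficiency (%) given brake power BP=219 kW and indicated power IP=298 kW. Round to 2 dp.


eta_mech = (BP / IP) * 100
Ratio = 219 / 298 = 0.7349
eta_mech = 0.7349 * 100 = 73.49%


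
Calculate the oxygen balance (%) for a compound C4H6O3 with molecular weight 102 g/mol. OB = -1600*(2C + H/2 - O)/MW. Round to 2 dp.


OB = -1600 * (2C + H/2 - O) / MW
Inner = 2*4 + 6/2 - 3 = 8.00
OB = -1600 * 8.00 / 102 = -125.49%


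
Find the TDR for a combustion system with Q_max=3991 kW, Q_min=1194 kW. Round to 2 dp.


TDR = Q_max / Q_min
TDR = 3991 / 1194 = 3.34


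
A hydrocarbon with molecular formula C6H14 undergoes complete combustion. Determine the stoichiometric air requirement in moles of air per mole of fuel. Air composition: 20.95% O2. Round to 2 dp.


Balanced combustion: C6H14 + 9.5 O2 -> 6 CO2 + 7 H2O
O2 needed = C + H/4 = 6 + 14/4 = 9.50 moles
Air moles = O2 / 0.2095 = 9.50 / 0.2095 = 45.35 moles air


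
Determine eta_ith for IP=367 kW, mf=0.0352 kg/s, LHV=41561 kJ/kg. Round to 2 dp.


eta_ith = (IP / (mf * LHV)) * 100
Denominator = 0.0352 * 41561 = 1462.9472 kW
eta_ith = (367 / 1462.9472) * 100 = 25.09%


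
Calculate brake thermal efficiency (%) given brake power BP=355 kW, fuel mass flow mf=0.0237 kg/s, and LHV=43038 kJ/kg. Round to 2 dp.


eta_BTE = (BP / (mf * LHV)) * 100
Denominator = 0.0237 * 43038 = 1020.0006 kW
eta_BTE = (355 / 1020.0006) * 100 = 34.80%


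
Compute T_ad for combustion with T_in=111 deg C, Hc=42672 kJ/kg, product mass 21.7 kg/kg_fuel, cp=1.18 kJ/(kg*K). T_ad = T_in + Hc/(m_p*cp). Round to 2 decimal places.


T_ad = T_in + Hc / (m_p * cp)
Denominator = 21.7 * 1.18 = 25.6060
Temperature rise = 42672 / 25.6060 = 1666.48 K
T_ad = 111 + 1666.48 = 1777.48 deg C


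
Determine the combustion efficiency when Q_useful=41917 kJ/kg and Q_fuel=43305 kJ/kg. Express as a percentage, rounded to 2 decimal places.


Efficiency = (Q_useful / Q_fuel) * 100
Efficiency = (41917 / 43305) * 100
Efficiency = 0.9679 * 100 = 96.79%


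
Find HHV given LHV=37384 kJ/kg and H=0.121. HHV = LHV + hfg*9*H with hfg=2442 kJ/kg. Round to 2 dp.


HHV = LHV + hfg * 9 * H
Water addition = 2442 * 9 * 0.121 = 2659.338 kJ/kg
HHV = 37384 + 2659.338 = 40043.34 kJ/kg


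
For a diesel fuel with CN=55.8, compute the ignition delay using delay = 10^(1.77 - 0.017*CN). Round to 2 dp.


delay = 10^(1.77 - 0.017*CN)
Exponent = 1.77 - 0.017*55.8 = 0.8214
delay = 10^0.8214 = 6.63 ms


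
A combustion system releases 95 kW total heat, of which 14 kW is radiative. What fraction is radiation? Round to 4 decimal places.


f_rad = Q_rad / Q_total
f_rad = 14 / 95 = 0.1474


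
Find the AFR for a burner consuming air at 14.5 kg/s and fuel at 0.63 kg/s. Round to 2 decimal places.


AFR = m_air / m_fuel
AFR = 14.5 / 0.63 = 23.02


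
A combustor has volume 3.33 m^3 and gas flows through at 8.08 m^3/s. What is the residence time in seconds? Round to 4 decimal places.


tau = V / Q_flow
tau = 3.33 / 8.08 = 0.4121 s


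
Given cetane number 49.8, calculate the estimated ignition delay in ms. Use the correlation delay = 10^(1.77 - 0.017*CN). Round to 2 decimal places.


delay = 10^(1.77 - 0.017*CN)
Exponent = 1.77 - 0.017*49.8 = 0.9234
delay = 10^0.9234 = 8.38 ms


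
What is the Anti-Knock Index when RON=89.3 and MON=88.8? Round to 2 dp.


AKI = (RON + MON) / 2
AKI = (89.3 + 88.8) / 2
AKI = 178.1 / 2 = 89.05


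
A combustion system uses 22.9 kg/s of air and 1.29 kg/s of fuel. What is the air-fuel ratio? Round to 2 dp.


AFR = m_air / m_fuel
AFR = 22.9 / 1.29 = 17.75


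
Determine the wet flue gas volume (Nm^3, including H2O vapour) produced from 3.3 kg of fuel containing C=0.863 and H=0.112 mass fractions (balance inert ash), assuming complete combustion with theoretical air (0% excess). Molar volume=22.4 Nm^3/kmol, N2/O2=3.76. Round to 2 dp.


Per kg fuel: CO2 = (C/12 kmol)*22.4 = (0.863/12)*22.4 = 1.61093 Nm^3
Per kg fuel: H2O = (H/2 kmol)*22.4 = (0.112/2)*22.4 = 1.25440 Nm^3
O2 needed per kg fuel = C/12 + H/4 = 0.863/12 + 0.112/4 = 0.09991667 kmol
Per kg fuel: N2 = O2*3.76*22.4 = 0.09991667*3.76*22.4 = 8.41538 Nm^3
Total per kg = 1.61093 + 1.25440 + 8.41538 = 11.28071 Nm^3
Total = 11.28071 * 3.3 = 37.23 Nm^3


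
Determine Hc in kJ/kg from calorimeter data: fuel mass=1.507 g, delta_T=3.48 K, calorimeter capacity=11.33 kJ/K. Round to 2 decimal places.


Hc = C_cal * delta_T / m_fuel
Q_released = 11.33 * 3.48 = 39.4284 kJ
m_fuel = 1.507 g = 1.507/1000 kg = 0.001507 kg
Hc = 39.4284 / 0.001507 = 26163.50 kJ/kg


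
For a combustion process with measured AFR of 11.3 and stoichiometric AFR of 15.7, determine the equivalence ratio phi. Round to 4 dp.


phi = AFR_stoich / AFR_actual
phi = 15.7 / 11.3 = 1.3894


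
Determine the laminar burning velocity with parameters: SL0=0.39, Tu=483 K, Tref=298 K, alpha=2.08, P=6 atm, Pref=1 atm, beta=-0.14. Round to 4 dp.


SL = SL0 * (Tu/Tref)^alpha * (P/Pref)^beta
T ratio = 483/298 = 1.62080537
(T ratio)^alpha = 1.62080537^2.08 = 2.730488
(P/Pref)^beta = 6^(-0.14) = 0.778142
SL = 0.39 * 2.730488 * 0.778142 = 0.8286 m/s


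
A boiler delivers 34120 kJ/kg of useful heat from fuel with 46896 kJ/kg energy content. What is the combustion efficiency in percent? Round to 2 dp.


Efficiency = (Q_useful / Q_fuel) * 100
Efficiency = (34120 / 46896) * 100
Efficiency = 0.7276 * 100 = 72.76%


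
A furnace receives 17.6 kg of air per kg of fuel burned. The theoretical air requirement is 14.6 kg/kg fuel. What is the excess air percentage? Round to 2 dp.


Excess air = actual - stoichiometric = 17.6 - 14.6 = 3.00 kg/kg fuel
Excess air % = (excess / stoich) * 100 = (3.00 / 14.6) * 100 = 20.55%


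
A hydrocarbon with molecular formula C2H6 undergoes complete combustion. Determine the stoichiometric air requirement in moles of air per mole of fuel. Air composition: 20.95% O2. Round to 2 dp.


Balanced combustion: C2H6 + 3.5 O2 -> 2 CO2 + 3 H2O
O2 needed = C + H/4 = 2 + 6/4 = 3.50 moles
Air moles = O2 / 0.2095 = 3.50 / 0.2095 = 16.71 moles air


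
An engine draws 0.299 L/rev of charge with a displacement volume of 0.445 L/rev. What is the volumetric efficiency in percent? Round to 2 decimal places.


eta_v = (V_actual / V_disp) * 100
Ratio = 0.299 / 0.445 = 0.6719
eta_v = 0.6719 * 100 = 67.19%


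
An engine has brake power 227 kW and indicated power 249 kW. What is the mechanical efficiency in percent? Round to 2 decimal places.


eta_mech = (BP / IP) * 100
Ratio = 227 / 249 = 0.9116
eta_mech = 0.9116 * 100 = 91.16%


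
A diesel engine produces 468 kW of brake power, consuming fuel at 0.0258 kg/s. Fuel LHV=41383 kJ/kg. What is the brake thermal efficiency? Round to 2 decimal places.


eta_BTE = (BP / (mf * LHV)) * 100
Denominator = 0.0258 * 41383 = 1067.6814 kW
eta_BTE = (468 / 1067.6814) * 100 = 43.83%


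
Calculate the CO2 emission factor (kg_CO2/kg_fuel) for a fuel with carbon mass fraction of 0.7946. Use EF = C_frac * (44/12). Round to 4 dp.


EF = C_frac * (M_CO2 / M_C)
EF = 0.7946 * (44/12)
EF = 0.7946 * 3.666667 = 2.9135 kg_CO2/kg_fuel


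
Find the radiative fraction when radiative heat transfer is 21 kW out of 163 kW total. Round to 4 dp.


f_rad = Q_rad / Q_total
f_rad = 21 / 163 = 0.1288


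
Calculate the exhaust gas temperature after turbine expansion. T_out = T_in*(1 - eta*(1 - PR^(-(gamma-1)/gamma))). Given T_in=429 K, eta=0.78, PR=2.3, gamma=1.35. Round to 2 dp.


T_out = T_in * (1 - eta * (1 - PR^(-(gamma-1)/gamma)))
Exponent = -(1.35-1)/1.35 = -0.25925926
PR^exp = 2.3^(-0.25925926) = 0.80578413
Factor = 1 - 0.78*(1 - 0.80578413) = 0.84851162
T_out = 429 * 0.84851162 = 364.01 K


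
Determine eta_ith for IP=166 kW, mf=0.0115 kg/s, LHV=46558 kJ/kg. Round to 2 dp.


eta_ith = (IP / (mf * LHV)) * 100
Denominator = 0.0115 * 46558 = 535.4170 kW
eta_ith = (166 / 535.4170) * 100 = 31.00%


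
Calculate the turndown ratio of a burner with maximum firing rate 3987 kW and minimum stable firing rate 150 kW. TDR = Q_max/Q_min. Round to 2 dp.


TDR = Q_max / Q_min
TDR = 3987 / 150 = 26.58


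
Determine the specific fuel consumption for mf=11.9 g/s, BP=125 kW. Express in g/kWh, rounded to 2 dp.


SFC = (mf / BP) * 3600
Rate = 11.9 / 125 = 0.095200 g/(s*kW)
SFC = 0.095200 * 3600 = 342.72 g/kWh


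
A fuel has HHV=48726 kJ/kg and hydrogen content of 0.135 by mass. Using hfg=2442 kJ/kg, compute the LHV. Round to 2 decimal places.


LHV = HHV - hfg * 9 * H
Water correction = 2442 * 9 * 0.135 = 2967.030 kJ/kg
LHV = 48726 - 2967.030 = 45758.97 kJ/kg


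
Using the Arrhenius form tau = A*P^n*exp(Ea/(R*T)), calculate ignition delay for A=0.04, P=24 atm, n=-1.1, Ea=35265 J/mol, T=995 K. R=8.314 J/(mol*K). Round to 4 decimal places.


tau = A * P^n * exp(Ea/(R*T))
P^n = 24^(-1.1) = 0.03032268
Ea/(R*T) = 35265/(8.314*995) = 4.262955
exp(Ea/(R*T)) = 71.019564
tau = 0.04 * 0.03032268 * 71.019564 = 0.0861 ms


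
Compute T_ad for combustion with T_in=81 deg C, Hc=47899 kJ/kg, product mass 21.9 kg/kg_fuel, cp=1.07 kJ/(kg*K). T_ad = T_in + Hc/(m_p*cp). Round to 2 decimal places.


T_ad = T_in + Hc / (m_p * cp)
Denominator = 21.9 * 1.07 = 23.4330
Temperature rise = 47899 / 23.4330 = 2044.08 K
T_ad = 81 + 2044.08 = 2125.08 deg C


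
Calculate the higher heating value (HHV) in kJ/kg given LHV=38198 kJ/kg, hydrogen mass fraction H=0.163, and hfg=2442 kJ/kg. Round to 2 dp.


HHV = LHV + hfg * 9 * H
Water addition = 2442 * 9 * 0.163 = 3582.414 kJ/kg
HHV = 38198 + 3582.414 = 41780.41 kJ/kg


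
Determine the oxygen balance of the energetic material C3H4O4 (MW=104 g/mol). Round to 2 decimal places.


OB = -1600 * (2C + H/2 - O) / MW
Inner = 2*3 + 4/2 - 4 = 4.00
OB = -1600 * 4.00 / 104 = -61.54%


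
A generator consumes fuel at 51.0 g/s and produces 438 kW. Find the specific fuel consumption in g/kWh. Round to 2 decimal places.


SFC = (mf / BP) * 3600
Rate = 51.0 / 438 = 0.116438 g/(s*kW)
SFC = 0.116438 * 3600 = 419.18 g/kWh


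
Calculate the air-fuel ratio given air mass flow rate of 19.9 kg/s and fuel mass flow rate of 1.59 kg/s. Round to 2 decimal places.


AFR = m_air / m_fuel
AFR = 19.9 / 1.59 = 12.52


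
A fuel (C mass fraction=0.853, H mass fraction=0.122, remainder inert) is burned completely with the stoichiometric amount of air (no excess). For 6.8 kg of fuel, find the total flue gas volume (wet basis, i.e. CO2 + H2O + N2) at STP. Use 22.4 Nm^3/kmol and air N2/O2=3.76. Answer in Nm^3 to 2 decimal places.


Per kg fuel: CO2 = (C/12 kmol)*22.4 = (0.853/12)*22.4 = 1.59227 Nm^3
Per kg fuel: H2O = (H/2 kmol)*22.4 = (0.122/2)*22.4 = 1.36640 Nm^3
O2 needed per kg fuel = C/12 + H/4 = 0.853/12 + 0.122/4 = 0.10158333 kmol
Per kg fuel: N2 = O2*3.76*22.4 = 0.10158333*3.76*22.4 = 8.55575 Nm^3
Total per kg = 1.59227 + 1.36640 + 8.55575 = 11.51442 Nm^3
Total = 11.51442 * 6.8 = 78.30 Nm^3


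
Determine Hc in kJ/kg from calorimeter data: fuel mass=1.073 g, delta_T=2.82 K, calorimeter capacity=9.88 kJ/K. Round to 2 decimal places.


Hc = C_cal * delta_T / m_fuel
Q_released = 9.88 * 2.82 = 27.8616 kJ
m_fuel = 1.073 g = 1.073/1000 kg = 0.001073 kg
Hc = 27.8616 / 0.001073 = 25966.08 kJ/kg


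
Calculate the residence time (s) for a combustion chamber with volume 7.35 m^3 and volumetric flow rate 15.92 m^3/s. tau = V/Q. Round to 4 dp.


tau = V / Q_flow
tau = 7.35 / 15.92 = 0.4617 s


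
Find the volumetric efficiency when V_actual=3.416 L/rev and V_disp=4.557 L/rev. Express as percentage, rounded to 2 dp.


eta_v = (V_actual / V_disp) * 100
Ratio = 3.416 / 4.557 = 0.7496
eta_v = 0.7496 * 100 = 74.96%


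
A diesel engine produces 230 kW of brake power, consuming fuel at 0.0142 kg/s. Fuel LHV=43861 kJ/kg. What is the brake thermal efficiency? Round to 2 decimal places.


eta_BTE = (BP / (mf * LHV)) * 100
Denominator = 0.0142 * 43861 = 622.8262 kW
eta_BTE = (230 / 622.8262) * 100 = 36.93%


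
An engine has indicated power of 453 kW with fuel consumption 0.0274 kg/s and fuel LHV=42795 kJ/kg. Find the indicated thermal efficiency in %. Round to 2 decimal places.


eta_ith = (IP / (mf * LHV)) * 100
Denominator = 0.0274 * 42795 = 1172.5830 kW
eta_ith = (453 / 1172.5830) * 100 = 38.63%


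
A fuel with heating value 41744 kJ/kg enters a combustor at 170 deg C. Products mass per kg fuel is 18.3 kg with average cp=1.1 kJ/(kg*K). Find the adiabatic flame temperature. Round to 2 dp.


T_ad = T_in + Hc / (m_p * cp)
Denominator = 18.3 * 1.1 = 20.1300
Temperature rise = 41744 / 20.1300 = 2073.72 K
T_ad = 170 + 2073.72 = 2243.72 deg C


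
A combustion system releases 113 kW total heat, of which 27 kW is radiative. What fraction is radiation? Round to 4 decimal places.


f_rad = Q_rad / Q_total
f_rad = 27 / 113 = 0.2389


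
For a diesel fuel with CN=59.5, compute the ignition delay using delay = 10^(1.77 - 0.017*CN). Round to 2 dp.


delay = 10^(1.77 - 0.017*CN)
Exponent = 1.77 - 0.017*59.5 = 0.7585
delay = 10^0.7585 = 5.73 ms


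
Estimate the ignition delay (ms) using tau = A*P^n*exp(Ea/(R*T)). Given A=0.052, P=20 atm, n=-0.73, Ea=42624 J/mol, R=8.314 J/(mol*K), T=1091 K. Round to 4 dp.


tau = A * P^n * exp(Ea/(R*T))
P^n = 20^(-0.73) = 0.11226596
Ea/(R*T) = 42624/(8.314*1091) = 4.699151
exp(Ea/(R*T)) = 109.853905
tau = 0.052 * 0.11226596 * 109.853905 = 0.6413 ms


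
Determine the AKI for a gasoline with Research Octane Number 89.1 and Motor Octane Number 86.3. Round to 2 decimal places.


AKI = (RON + MON) / 2
AKI = (89.1 + 86.3) / 2
AKI = 175.4 / 2 = 87.70


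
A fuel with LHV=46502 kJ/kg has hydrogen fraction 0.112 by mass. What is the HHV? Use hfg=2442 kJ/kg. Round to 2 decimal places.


HHV = LHV + hfg * 9 * H
Water addition = 2442 * 9 * 0.112 = 2461.536 kJ/kg
HHV = 46502 + 2461.536 = 48963.54 kJ/kg


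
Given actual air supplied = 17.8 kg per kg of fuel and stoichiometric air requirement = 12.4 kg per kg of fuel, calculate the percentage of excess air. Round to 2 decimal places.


Excess air = actual - stoichiometric = 17.8 - 12.4 = 5.40 kg/kg fuel
Excess air % = (excess / stoich) * 100 = (5.40 / 12.4) * 100 = 43.55%


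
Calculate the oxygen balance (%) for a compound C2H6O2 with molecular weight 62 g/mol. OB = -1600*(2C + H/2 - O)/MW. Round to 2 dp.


OB = -1600 * (2C + H/2 - O) / MW
Inner = 2*2 + 6/2 - 2 = 5.00
OB = -1600 * 5.00 / 62 = -129.03%


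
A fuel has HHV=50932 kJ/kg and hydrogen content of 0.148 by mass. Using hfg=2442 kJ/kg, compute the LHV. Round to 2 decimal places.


LHV = HHV - hfg * 9 * H
Water correction = 2442 * 9 * 0.148 = 3252.744 kJ/kg
LHV = 50932 - 3252.744 = 47679.26 kJ/kg


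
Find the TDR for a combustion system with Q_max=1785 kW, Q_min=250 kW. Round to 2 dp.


TDR = Q_max / Q_min
TDR = 1785 / 250 = 7.14


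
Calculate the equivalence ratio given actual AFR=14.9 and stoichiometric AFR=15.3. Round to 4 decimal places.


phi = AFR_stoich / AFR_actual
phi = 15.3 / 14.9 = 1.0268


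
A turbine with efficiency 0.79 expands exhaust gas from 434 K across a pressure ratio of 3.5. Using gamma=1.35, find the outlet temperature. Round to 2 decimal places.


T_out = T_in * (1 - eta * (1 - PR^(-(gamma-1)/gamma)))
Exponent = -(1.35-1)/1.35 = -0.25925926
PR^exp = 3.5^(-0.25925926) = 0.72267881
Factor = 1 - 0.79*(1 - 0.72267881) = 0.78091626
T_out = 434 * 0.78091626 = 338.92 K


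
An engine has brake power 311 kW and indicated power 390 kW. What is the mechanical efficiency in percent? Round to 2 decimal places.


eta_mech = (BP / IP) * 100
Ratio = 311 / 390 = 0.7974
eta_mech = 0.7974 * 100 = 79.74%


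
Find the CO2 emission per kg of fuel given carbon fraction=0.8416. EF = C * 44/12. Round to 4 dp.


EF = C_frac * (M_CO2 / M_C)
EF = 0.8416 * (44/12)
EF = 0.8416 * 3.666667 = 3.0859 kg_CO2/kg_fuel


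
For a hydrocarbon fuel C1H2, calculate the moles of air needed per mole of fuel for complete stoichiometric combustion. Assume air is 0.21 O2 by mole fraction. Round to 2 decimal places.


Balanced combustion: C1H2 + 1.5 O2 -> 1 CO2 + 1 H2O
O2 needed = C + H/4 = 1 + 2/4 = 1.50 moles
Air moles = O2 / 0.21 = 1.50 / 0.21 = 7.14 moles air


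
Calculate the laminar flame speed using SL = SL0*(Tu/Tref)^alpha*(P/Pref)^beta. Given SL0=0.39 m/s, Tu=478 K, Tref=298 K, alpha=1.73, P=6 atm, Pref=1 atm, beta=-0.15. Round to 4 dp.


SL = SL0 * (Tu/Tref)^alpha * (P/Pref)^beta
T ratio = 478/298 = 1.60402685
(T ratio)^alpha = 1.60402685^1.73 = 2.264728
(P/Pref)^beta = 6^(-0.15) = 0.764324
SL = 0.39 * 2.264728 * 0.764324 = 0.6751 m/s


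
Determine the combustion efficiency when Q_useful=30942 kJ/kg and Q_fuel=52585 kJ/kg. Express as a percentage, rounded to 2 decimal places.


Efficiency = (Q_useful / Q_fuel) * 100
Efficiency = (30942 / 52585) * 100
Efficiency = 0.5884 * 100 = 58.84%


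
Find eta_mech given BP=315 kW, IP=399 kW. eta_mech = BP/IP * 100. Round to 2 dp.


eta_mech = (BP / IP) * 100
Ratio = 315 / 399 = 0.7895
eta_mech = 0.7895 * 100 = 78.95%


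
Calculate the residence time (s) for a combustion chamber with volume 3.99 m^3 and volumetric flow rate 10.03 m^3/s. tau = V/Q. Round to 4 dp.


tau = V / Q_flow
tau = 3.99 / 10.03 = 0.3978 s


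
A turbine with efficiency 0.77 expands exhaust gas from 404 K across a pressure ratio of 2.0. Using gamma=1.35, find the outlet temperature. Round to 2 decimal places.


T_out = T_in * (1 - eta * (1 - PR^(-(gamma-1)/gamma)))
Exponent = -(1.35-1)/1.35 = -0.25925926
PR^exp = 2.0^(-0.25925926) = 0.83551680
Factor = 1 - 0.77*(1 - 0.83551680) = 0.87334794
T_out = 404 * 0.87334794 = 352.83 K


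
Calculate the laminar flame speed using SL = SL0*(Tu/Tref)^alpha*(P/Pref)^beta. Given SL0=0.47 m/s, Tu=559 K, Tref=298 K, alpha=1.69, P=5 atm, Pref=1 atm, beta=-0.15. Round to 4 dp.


SL = SL0 * (Tu/Tref)^alpha * (P/Pref)^beta
T ratio = 559/298 = 1.87583893
(T ratio)^alpha = 1.87583893^1.69 = 2.895346
(P/Pref)^beta = 5^(-0.15) = 0.785515
SL = 0.47 * 2.895346 * 0.785515 = 1.0689 m/s


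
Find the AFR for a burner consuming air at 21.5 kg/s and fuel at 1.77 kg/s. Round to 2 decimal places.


AFR = m_air / m_fuel
AFR = 21.5 / 1.77 = 12.15


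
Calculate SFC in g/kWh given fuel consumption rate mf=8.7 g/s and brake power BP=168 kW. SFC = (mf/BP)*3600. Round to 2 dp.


SFC = (mf / BP) * 3600
Rate = 8.7 / 168 = 0.051786 g/(s*kW)
SFC = 0.051786 * 3600 = 186.43 g/kWh


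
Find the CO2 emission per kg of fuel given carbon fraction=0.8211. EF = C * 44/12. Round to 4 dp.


EF = C_frac * (M_CO2 / M_C)
EF = 0.8211 * (44/12)
EF = 0.8211 * 3.666667 = 3.0107 kg_CO2/kg_fuel


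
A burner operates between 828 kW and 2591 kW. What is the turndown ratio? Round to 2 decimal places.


TDR = Q_max / Q_min
TDR = 2591 / 828 = 3.13


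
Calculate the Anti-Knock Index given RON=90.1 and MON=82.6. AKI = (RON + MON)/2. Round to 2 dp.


AKI = (RON + MON) / 2
AKI = (90.1 + 82.6) / 2
AKI = 172.7 / 2 = 86.35


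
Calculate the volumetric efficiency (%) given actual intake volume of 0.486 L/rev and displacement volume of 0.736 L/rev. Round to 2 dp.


eta_v = (V_actual / V_disp) * 100
Ratio = 0.486 / 0.736 = 0.6603
eta_v = 0.6603 * 100 = 66.03%


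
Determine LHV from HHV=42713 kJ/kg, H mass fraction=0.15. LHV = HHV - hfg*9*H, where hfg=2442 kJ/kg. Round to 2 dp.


LHV = HHV - hfg * 9 * H
Water correction = 2442 * 9 * 0.15 = 3296.700 kJ/kg
LHV = 42713 - 3296.700 = 39416.30 kJ/kg


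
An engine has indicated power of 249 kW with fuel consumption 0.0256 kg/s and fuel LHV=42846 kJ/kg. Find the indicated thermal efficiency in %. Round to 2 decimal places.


eta_ith = (IP / (mf * LHV)) * 100
Denominator = 0.0256 * 42846 = 1096.8576 kW
eta_ith = (249 / 1096.8576) * 100 = 22.70%


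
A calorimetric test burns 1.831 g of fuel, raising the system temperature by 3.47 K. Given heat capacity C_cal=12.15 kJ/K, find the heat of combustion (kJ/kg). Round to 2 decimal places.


Hc = C_cal * delta_T / m_fuel
Q_released = 12.15 * 3.47 = 42.1605 kJ
m_fuel = 1.831 g = 1.831/1000 kg = 0.001831 kg
Hc = 42.1605 / 0.001831 = 23025.94 kJ/kg


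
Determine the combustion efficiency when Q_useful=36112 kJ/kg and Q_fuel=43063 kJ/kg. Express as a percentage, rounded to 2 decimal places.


Efficiency = (Q_useful / Q_fuel) * 100
Efficiency = (36112 / 43063) * 100
Efficiency = 0.8386 * 100 = 83.86%


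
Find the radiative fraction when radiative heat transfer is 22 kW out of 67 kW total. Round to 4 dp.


f_rad = Q_rad / Q_total
f_rad = 22 / 67 = 0.3284


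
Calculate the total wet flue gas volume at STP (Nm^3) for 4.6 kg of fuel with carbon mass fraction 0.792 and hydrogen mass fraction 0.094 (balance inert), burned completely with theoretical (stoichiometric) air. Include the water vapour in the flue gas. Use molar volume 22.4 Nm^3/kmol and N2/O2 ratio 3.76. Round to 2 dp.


Per kg fuel: CO2 = (C/12 kmol)*22.4 = (0.792/12)*22.4 = 1.47840 Nm^3
Per kg fuel: H2O = (H/2 kmol)*22.4 = (0.094/2)*22.4 = 1.05280 Nm^3
O2 needed per kg fuel = C/12 + H/4 = 0.792/12 + 0.094/4 = 0.08950000 kmol
Per kg fuel: N2 = O2*3.76*22.4 = 0.08950000*3.76*22.4 = 7.53805 Nm^3
Total per kg = 1.47840 + 1.05280 + 7.53805 = 10.06925 Nm^3
Total = 10.06925 * 4.6 = 46.32 Nm^3


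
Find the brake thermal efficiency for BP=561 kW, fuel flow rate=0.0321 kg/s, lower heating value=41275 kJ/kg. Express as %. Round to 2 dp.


eta_BTE = (BP / (mf * LHV)) * 100
Denominator = 0.0321 * 41275 = 1324.9275 kW
eta_BTE = (561 / 1324.9275) * 100 = 42.34%


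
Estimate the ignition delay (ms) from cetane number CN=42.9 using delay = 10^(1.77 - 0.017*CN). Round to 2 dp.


delay = 10^(1.77 - 0.017*CN)
Exponent = 1.77 - 0.017*42.9 = 1.0407
delay = 10^1.0407 = 10.98 ms


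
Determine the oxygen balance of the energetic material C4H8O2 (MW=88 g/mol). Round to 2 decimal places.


OB = -1600 * (2C + H/2 - O) / MW
Inner = 2*4 + 8/2 - 2 = 10.00
OB = -1600 * 10.00 / 88 = -181.82%


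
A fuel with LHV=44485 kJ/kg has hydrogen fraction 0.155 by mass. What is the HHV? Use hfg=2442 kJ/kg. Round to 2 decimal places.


HHV = LHV + hfg * 9 * H
Water addition = 2442 * 9 * 0.155 = 3406.590 kJ/kg
HHV = 44485 + 3406.590 = 47891.59 kJ/kg


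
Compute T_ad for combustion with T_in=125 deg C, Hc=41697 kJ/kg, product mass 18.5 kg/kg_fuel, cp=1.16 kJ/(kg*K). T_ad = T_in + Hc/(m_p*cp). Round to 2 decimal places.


T_ad = T_in + Hc / (m_p * cp)
Denominator = 18.5 * 1.16 = 21.4600
Temperature rise = 41697 / 21.4600 = 1943.01 K
T_ad = 125 + 1943.01 = 2068.01 deg C


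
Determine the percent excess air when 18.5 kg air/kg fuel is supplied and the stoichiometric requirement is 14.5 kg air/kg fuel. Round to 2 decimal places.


Excess air = actual - stoichiometric = 18.5 - 14.5 = 4.00 kg/kg fuel
Excess air % = (excess / stoich) * 100 = (4.00 / 14.5) * 100 = 27.59%


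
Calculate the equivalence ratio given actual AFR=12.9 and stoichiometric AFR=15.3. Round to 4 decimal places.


phi = AFR_stoich / AFR_actual
phi = 15.3 / 12.9 = 1.1860


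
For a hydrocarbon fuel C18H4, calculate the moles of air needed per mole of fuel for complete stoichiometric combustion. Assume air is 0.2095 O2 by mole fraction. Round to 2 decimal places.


Balanced combustion: C18H4 + 19 O2 -> 18 CO2 + 2 H2O
O2 needed = C + H/4 = 18 + 4/4 = 19.00 moles
Air moles = O2 / 0.2095 = 19.00 / 0.2095 = 90.69 moles air


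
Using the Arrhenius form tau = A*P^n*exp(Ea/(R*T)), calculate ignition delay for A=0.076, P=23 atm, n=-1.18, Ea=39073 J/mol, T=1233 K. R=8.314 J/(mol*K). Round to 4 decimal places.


tau = A * P^n * exp(Ea/(R*T))
P^n = 23^(-1.18) = 0.02472641
Ea/(R*T) = 39073/(8.314*1233) = 3.811568
exp(Ea/(R*T)) = 45.221286
tau = 0.076 * 0.02472641 * 45.221286 = 0.0850 ms


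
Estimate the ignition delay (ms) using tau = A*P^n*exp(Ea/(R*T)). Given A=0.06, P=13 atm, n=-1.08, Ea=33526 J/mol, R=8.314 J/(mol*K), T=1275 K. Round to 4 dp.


tau = A * P^n * exp(Ea/(R*T))
P^n = 13^(-1.08) = 0.06265290
Ea/(R*T) = 33526/(8.314*1275) = 3.162726
exp(Ea/(R*T)) = 23.634931
tau = 0.06 * 0.06265290 * 23.634931 = 0.0888 ms


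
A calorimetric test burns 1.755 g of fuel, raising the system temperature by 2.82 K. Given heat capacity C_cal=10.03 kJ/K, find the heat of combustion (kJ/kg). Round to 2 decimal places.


Hc = C_cal * delta_T / m_fuel
Q_released = 10.03 * 2.82 = 28.2846 kJ
m_fuel = 1.755 g = 1.755/1000 kg = 0.001755 kg
Hc = 28.2846 / 0.001755 = 16116.58 kJ/kg


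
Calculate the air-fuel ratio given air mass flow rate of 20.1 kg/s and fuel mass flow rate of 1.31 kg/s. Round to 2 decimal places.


AFR = m_air / m_fuel
AFR = 20.1 / 1.31 = 15.34


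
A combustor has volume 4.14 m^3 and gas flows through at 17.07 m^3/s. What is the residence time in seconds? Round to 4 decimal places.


tau = V / Q_flow
tau = 4.14 / 17.07 = 0.2425 s


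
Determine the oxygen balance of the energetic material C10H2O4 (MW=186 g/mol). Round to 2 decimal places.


OB = -1600 * (2C + H/2 - O) / MW
Inner = 2*10 + 2/2 - 4 = 17.00
OB = -1600 * 17.00 / 186 = -146.24%


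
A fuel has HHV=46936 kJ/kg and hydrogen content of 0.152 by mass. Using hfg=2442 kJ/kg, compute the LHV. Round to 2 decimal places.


LHV = HHV - hfg * 9 * H
Water correction = 2442 * 9 * 0.152 = 3340.656 kJ/kg
LHV = 46936 - 3340.656 = 43595.34 kJ/kg


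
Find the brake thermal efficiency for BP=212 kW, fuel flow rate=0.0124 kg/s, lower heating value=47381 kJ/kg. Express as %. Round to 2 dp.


eta_BTE = (BP / (mf * LHV)) * 100
Denominator = 0.0124 * 47381 = 587.5244 kW
eta_BTE = (212 / 587.5244) * 100 = 36.08%


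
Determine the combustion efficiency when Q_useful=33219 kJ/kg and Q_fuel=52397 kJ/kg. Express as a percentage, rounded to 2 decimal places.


Efficiency = (Q_useful / Q_fuel) * 100
Efficiency = (33219 / 52397) * 100
Efficiency = 0.6340 * 100 = 63.40%


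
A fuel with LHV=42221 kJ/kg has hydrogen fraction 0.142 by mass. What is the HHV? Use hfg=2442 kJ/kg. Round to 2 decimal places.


HHV = LHV + hfg * 9 * H
Water addition = 2442 * 9 * 0.142 = 3120.876 kJ/kg
HHV = 42221 + 3120.876 = 45341.88 kJ/kg


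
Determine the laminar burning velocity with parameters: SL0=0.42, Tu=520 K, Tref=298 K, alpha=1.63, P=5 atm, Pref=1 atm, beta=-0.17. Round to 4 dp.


SL = SL0 * (Tu/Tref)^alpha * (P/Pref)^beta
T ratio = 520/298 = 1.74496644
(T ratio)^alpha = 1.74496644^1.63 = 2.478066
(P/Pref)^beta = 5^(-0.17) = 0.760633
SL = 0.42 * 2.478066 * 0.760633 = 0.7917 m/s


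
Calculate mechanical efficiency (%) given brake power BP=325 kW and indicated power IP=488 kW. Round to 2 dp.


eta_mech = (BP / IP) * 100
Ratio = 325 / 488 = 0.6660
eta_mech = 0.6660 * 100 = 66.60%


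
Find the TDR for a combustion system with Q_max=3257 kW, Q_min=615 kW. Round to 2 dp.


TDR = Q_max / Q_min
TDR = 3257 / 615 = 5.30


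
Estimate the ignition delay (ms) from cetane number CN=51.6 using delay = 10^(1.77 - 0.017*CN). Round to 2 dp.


delay = 10^(1.77 - 0.017*CN)
Exponent = 1.77 - 0.017*51.6 = 0.8928
delay = 10^0.8928 = 7.81 ms


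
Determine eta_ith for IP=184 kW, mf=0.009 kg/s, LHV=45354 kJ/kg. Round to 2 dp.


eta_ith = (IP / (mf * LHV)) * 100
Denominator = 0.009 * 45354 = 408.1860 kW
eta_ith = (184 / 408.1860) * 100 = 45.08%


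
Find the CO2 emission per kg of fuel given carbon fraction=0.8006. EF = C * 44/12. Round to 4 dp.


EF = C_frac * (M_CO2 / M_C)
EF = 0.8006 * (44/12)
EF = 0.8006 * 3.666667 = 2.9355 kg_CO2/kg_fuel


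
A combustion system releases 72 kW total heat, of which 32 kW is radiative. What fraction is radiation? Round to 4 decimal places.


f_rad = Q_rad / Q_total
f_rad = 32 / 72 = 0.4444


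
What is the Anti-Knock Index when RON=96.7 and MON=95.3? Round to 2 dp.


AKI = (RON + MON) / 2
AKI = (96.7 + 95.3) / 2
AKI = 192.0 / 2 = 96.00


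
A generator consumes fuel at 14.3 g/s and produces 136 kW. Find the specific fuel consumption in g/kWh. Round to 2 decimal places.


SFC = (mf / BP) * 3600
Rate = 14.3 / 136 = 0.105147 g/(s*kW)
SFC = 0.105147 * 3600 = 378.53 g/kWh


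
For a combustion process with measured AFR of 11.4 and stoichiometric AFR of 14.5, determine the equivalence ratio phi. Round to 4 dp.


phi = AFR_stoich / AFR_actual
phi = 14.5 / 11.4 = 1.2719


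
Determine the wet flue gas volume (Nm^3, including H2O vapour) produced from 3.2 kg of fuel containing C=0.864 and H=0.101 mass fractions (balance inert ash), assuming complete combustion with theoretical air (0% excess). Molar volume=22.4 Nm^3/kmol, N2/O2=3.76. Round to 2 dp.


Per kg fuel: CO2 = (C/12 kmol)*22.4 = (0.864/12)*22.4 = 1.61280 Nm^3
Per kg fuel: H2O = (H/2 kmol)*22.4 = (0.101/2)*22.4 = 1.13120 Nm^3
O2 needed per kg fuel = C/12 + H/4 = 0.864/12 + 0.101/4 = 0.09725000 kmol
Per kg fuel: N2 = O2*3.76*22.4 = 0.09725000*3.76*22.4 = 8.19078 Nm^3
Total per kg = 1.61280 + 1.13120 + 8.19078 = 10.93478 Nm^3
Total = 10.93478 * 3.2 = 34.99 Nm^3


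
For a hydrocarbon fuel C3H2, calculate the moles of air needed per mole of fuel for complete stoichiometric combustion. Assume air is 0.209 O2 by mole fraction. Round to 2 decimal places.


Balanced combustion: C3H2 + 3.5 O2 -> 3 CO2 + 1 H2O
O2 needed = C + H/4 = 3 + 2/4 = 3.50 moles
Air moles = O2 / 0.209 = 3.50 / 0.209 = 16.75 moles air


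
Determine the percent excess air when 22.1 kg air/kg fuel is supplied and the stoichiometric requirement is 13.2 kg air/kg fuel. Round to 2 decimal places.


Excess air = actual - stoichiometric = 22.1 - 13.2 = 8.90 kg/kg fuel
Excess air % = (excess / stoich) * 100 = (8.90 / 13.2) * 100 = 67.42%


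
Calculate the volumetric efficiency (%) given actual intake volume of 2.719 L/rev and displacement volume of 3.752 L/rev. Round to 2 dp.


eta_v = (V_actual / V_disp) * 100
Ratio = 2.719 / 3.752 = 0.7247
eta_v = 0.7247 * 100 = 72.47%


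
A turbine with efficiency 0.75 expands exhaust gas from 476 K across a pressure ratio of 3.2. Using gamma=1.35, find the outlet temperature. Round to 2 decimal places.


T_out = T_in * (1 - eta * (1 - PR^(-(gamma-1)/gamma)))
Exponent = -(1.35-1)/1.35 = -0.25925926
PR^exp = 3.2^(-0.25925926) = 0.73966521
Factor = 1 - 0.75*(1 - 0.73966521) = 0.80474891
T_out = 476 * 0.80474891 = 383.06 K


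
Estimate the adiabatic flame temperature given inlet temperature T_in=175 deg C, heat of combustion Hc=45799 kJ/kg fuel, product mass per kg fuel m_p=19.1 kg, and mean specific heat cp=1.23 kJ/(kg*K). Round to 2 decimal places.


T_ad = T_in + Hc / (m_p * cp)
Denominator = 19.1 * 1.23 = 23.4930
Temperature rise = 45799 / 23.4930 = 1949.47 K
T_ad = 175 + 1949.47 = 2124.47 deg C


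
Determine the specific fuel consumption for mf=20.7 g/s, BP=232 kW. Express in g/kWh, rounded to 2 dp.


SFC = (mf / BP) * 3600
Rate = 20.7 / 232 = 0.089224 g/(s*kW)
SFC = 0.089224 * 3600 = 321.21 g/kWh


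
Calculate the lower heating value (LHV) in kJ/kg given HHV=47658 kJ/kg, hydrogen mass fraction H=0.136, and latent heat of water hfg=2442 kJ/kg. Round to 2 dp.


LHV = HHV - hfg * 9 * H
Water correction = 2442 * 9 * 0.136 = 2989.008 kJ/kg
LHV = 47658 - 2989.008 = 44668.99 kJ/kg


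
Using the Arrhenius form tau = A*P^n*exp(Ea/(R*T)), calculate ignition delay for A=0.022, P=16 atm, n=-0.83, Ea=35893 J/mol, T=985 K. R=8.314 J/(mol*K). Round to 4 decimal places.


tau = A * P^n * exp(Ea/(R*T))
P^n = 16^(-0.83) = 0.10013373
Ea/(R*T) = 35893/(8.314*985) = 4.382920
exp(Ea/(R*T)) = 80.071473
tau = 0.022 * 0.10013373 * 80.071473 = 0.1764 ms


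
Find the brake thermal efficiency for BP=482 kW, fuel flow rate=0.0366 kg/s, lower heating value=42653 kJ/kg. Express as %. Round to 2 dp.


eta_BTE = (BP / (mf * LHV)) * 100
Denominator = 0.0366 * 42653 = 1561.0998 kW
eta_BTE = (482 / 1561.0998) * 100 = 30.88%


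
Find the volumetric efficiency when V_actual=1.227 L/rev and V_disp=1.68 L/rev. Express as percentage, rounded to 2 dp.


eta_v = (V_actual / V_disp) * 100
Ratio = 1.227 / 1.68 = 0.7304
eta_v = 0.7304 * 100 = 73.04%


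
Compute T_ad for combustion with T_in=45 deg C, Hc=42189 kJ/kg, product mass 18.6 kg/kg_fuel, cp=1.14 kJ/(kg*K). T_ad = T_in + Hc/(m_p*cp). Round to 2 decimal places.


T_ad = T_in + Hc / (m_p * cp)
Denominator = 18.6 * 1.14 = 21.2040
Temperature rise = 42189 / 21.2040 = 1989.67 K
T_ad = 45 + 1989.67 = 2034.67 deg C


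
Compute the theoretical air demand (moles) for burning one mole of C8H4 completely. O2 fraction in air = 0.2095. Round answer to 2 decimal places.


Balanced combustion: C8H4 + 9 O2 -> 8 CO2 + 2 H2O
O2 needed = C + H/4 = 8 + 4/4 = 9.00 moles
Air moles = O2 / 0.2095 = 9.00 / 0.2095 = 42.96 moles air
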